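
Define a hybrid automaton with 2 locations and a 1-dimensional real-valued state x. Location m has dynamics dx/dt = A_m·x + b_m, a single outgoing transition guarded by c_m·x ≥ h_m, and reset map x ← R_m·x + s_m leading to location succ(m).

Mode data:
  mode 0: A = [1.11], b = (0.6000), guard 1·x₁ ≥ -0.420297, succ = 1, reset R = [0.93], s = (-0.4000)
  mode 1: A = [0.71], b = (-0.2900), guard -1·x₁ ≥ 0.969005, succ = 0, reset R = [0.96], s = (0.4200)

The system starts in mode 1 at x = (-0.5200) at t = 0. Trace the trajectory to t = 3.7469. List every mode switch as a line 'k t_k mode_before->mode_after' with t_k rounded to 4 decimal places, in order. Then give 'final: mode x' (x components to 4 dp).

1 0.5556 1->0
2 1.7975 0->1
3 1.9925 1->0
4 3.2344 0->1
5 3.4295 1->0
final: 0 -0.4974

Mode 1: guard c·x = 0.9690 hit at Δt = 0.5556 (t = 0.5556), x⁻ = (-0.9690) → reset → x⁺ = (-0.5102), jump to mode 0
Mode 0: guard c·x = -0.4203 hit at Δt = 1.2419 (t = 1.7975), x⁻ = (-0.4203) → reset → x⁺ = (-0.7909), jump to mode 1
Mode 1: guard c·x = 0.9690 hit at Δt = 0.1950 (t = 1.9925), x⁻ = (-0.9690) → reset → x⁺ = (-0.5102), jump to mode 0
Mode 0: guard c·x = -0.4203 hit at Δt = 1.2419 (t = 3.2344), x⁻ = (-0.4203) → reset → x⁺ = (-0.7909), jump to mode 1
Mode 1: guard c·x = 0.9690 hit at Δt = 0.1950 (t = 3.4295), x⁻ = (-0.9690) → reset → x⁺ = (-0.5102), jump to mode 0
Mode 0: flow for 0.3174 to horizon, guard not reached → x = (-0.4974)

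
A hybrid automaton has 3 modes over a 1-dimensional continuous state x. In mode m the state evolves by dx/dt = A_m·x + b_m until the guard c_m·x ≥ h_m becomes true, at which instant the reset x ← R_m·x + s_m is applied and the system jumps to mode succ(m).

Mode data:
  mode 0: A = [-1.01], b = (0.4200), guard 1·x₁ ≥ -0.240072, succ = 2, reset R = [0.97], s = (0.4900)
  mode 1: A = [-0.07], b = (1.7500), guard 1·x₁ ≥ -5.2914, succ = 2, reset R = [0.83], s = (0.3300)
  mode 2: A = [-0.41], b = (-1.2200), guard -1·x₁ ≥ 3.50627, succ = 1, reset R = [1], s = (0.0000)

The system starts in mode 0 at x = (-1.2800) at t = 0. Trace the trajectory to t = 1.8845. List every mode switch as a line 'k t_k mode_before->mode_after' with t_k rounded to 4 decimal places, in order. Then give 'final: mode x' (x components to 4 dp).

1 0.9405 0->2
final: 2 -0.7804

Mode 0: guard c·x = -0.2401 hit at Δt = 0.9405 (t = 0.9405), x⁻ = (-0.2401) → reset → x⁺ = (0.2571), jump to mode 2
Mode 2: flow for 0.9440 to horizon, guard not reached → x = (-0.7804)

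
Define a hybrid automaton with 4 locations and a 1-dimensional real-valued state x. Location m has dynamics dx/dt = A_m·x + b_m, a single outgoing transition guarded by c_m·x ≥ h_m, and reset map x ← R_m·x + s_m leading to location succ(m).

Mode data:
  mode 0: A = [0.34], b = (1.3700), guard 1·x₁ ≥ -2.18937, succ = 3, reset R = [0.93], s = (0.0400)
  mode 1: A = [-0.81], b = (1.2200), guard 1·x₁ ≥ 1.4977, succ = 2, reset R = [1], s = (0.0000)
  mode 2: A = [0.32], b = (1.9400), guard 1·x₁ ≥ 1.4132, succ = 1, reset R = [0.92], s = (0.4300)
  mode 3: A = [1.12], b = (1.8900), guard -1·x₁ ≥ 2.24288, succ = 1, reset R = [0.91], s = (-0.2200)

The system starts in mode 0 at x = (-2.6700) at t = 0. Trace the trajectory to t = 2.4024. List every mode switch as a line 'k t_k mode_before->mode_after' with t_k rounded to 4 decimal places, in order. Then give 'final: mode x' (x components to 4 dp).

1 0.8904 0->3
2 1.4150 3->1
final: 1 -0.1869

Mode 0: guard c·x = -2.1894 hit at Δt = 0.8904 (t = 0.8904), x⁻ = (-2.1894) → reset → x⁺ = (-1.9961), jump to mode 3
Mode 3: guard c·x = 2.2429 hit at Δt = 0.5246 (t = 1.4150), x⁻ = (-2.2429) → reset → x⁺ = (-2.2610), jump to mode 1
Mode 1: flow for 0.9874 to horizon, guard not reached → x = (-0.1869)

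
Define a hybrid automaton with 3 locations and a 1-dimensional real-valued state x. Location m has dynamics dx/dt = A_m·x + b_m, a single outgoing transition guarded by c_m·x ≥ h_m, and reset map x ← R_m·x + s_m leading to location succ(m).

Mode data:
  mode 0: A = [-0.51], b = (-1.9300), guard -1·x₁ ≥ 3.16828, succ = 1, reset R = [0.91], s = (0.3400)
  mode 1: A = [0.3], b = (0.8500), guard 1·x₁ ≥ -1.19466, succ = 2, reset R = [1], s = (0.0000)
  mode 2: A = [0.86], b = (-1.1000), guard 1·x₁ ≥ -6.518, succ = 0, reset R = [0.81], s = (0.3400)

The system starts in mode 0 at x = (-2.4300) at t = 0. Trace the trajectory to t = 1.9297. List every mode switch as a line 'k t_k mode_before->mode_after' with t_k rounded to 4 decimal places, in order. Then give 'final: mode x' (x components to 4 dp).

Mode 0: guard c·x = 3.1683 hit at Δt = 1.5446 (t = 1.5446), x⁻ = (-3.1683) → reset → x⁺ = (-2.5431), jump to mode 1
Mode 1: flow for 0.3851 to horizon, guard not reached → x = (-2.5076)

1 1.5446 0->1
final: 1 -2.5076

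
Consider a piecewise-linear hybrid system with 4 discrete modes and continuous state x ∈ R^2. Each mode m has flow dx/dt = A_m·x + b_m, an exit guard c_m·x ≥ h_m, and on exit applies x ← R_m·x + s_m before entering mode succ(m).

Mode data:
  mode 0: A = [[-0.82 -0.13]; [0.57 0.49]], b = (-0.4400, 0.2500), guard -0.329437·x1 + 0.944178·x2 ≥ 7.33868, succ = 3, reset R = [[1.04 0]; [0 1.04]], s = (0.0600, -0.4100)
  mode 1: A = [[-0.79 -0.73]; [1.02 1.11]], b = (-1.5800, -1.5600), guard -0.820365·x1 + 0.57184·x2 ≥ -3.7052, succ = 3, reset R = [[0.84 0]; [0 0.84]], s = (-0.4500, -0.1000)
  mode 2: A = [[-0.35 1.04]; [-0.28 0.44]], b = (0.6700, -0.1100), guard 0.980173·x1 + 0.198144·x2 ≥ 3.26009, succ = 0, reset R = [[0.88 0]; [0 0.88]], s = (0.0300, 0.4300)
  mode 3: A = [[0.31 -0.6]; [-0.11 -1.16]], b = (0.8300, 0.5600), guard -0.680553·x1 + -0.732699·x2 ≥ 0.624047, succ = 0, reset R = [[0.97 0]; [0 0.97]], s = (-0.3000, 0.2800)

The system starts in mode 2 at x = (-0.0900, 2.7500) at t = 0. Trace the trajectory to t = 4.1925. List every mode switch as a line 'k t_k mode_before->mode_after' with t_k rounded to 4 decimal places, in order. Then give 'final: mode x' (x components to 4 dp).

Mode 2: guard c·x = 3.2601 hit at Δt = 0.7804 (t = 0.7804), x⁻ = (2.6265, 3.4603) → reset → x⁺ = (2.3414, 3.4750), jump to mode 0
Mode 0: guard c·x = 7.3387 hit at Δt = 1.2098 (t = 1.9902), x⁻ = (-0.0566, 7.7528) → reset → x⁺ = (0.0011, 7.6529), jump to mode 3
Mode 3: guard c·x = 0.6240 hit at Δt = 1.4271 (t = 3.4173), x⁻ = (-3.0931, 2.0213) → reset → x⁺ = (-3.3003, 2.2406), jump to mode 0
Mode 0: flow for 0.7752 to horizon, guard not reached → x = (-2.1571, 2.0572)

1 0.7804 2->0
2 1.9902 0->3
3 3.4173 3->0
final: 0 -2.1571 2.0572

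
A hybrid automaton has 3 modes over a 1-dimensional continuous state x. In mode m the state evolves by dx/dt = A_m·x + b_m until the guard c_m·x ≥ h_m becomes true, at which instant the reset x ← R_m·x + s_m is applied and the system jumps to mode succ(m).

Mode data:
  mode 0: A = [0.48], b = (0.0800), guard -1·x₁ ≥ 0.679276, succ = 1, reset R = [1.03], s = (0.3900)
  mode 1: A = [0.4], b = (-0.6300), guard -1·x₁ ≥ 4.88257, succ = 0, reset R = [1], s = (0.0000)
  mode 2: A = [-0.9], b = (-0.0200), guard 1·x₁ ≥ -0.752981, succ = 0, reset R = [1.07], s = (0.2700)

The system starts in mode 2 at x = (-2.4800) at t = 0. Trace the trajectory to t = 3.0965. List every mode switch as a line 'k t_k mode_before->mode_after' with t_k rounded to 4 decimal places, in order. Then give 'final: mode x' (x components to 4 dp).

1 1.3477 2->0
2 2.0324 0->1
final: 1 -1.3096

Mode 2: guard c·x = -0.7530 hit at Δt = 1.3477 (t = 1.3477), x⁻ = (-0.7530) → reset → x⁺ = (-0.5357), jump to mode 0
Mode 0: guard c·x = 0.6793 hit at Δt = 0.6847 (t = 2.0324), x⁻ = (-0.6793) → reset → x⁺ = (-0.3097), jump to mode 1
Mode 1: flow for 1.0641 to horizon, guard not reached → x = (-1.3096)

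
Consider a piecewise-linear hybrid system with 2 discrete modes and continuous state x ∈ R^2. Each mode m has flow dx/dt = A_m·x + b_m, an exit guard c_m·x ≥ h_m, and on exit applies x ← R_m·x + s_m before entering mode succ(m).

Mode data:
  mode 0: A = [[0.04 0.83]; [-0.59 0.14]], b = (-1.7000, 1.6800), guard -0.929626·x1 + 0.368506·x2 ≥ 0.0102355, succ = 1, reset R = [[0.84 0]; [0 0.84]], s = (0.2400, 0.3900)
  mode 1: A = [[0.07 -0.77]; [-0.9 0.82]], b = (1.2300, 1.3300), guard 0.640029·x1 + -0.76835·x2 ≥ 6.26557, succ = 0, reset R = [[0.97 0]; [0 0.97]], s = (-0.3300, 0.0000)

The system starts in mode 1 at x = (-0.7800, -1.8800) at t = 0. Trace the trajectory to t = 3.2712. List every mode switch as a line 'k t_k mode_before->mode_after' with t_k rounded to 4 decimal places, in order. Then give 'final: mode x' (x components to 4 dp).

Mode 1: guard c·x = 6.2656 hit at Δt = 1.4687 (t = 1.4687), x⁻ = (4.0511, -4.7801) → reset → x⁺ = (3.5996, -4.6367), jump to mode 0
Mode 0: guard c·x = 0.0102 hit at Δt = 0.9523 (t = 2.4210), x⁻ = (-1.6734, -4.1936) → reset → x⁺ = (-1.1656, -3.1327), jump to mode 1
Mode 1: flow for 0.8502 to horizon, guard not reached → x = (2.3463, -4.9627)

1 1.4687 1->0
2 2.4210 0->1
final: 1 2.3463 -4.9627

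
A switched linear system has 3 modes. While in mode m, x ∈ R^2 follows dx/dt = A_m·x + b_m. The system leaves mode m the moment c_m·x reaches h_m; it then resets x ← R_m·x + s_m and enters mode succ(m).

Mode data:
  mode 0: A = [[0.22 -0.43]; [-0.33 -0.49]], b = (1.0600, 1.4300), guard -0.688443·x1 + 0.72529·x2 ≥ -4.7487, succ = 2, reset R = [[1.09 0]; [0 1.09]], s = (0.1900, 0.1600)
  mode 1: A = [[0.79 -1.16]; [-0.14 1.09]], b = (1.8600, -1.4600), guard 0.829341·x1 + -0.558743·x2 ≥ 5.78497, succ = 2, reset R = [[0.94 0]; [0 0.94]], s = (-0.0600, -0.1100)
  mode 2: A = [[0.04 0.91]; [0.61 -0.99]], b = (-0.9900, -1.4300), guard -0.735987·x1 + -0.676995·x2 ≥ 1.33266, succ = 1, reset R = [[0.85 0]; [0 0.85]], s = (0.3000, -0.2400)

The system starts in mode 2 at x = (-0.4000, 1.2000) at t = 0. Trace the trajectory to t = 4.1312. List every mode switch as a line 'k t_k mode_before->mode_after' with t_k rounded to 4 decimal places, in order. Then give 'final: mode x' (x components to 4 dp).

1 0.9285 2->1
2 1.8113 1->2
3 2.9875 2->1
4 3.5446 1->2
final: 2 1.3557 -2.4615

Mode 2: guard c·x = 1.3327 hit at Δt = 0.9285 (t = 0.9285), x⁻ = (-1.2023, -0.6614) → reset → x⁺ = (-0.7219, -0.8022), jump to mode 1
Mode 1: guard c·x = 5.7850 hit at Δt = 0.8828 (t = 1.8113), x⁻ = (4.0004, -4.4158) → reset → x⁺ = (3.7003, -4.2609), jump to mode 2
Mode 2: guard c·x = 1.3327 hit at Δt = 1.1762 (t = 2.9875), x⁻ = (-0.1524, -1.8029) → reset → x⁺ = (0.1705, -1.7724), jump to mode 1
Mode 1: guard c·x = 5.7850 hit at Δt = 0.5571 (t = 3.5446), x⁻ = (3.9160, -4.5411) → reset → x⁺ = (3.6210, -4.3786), jump to mode 2
Mode 2: flow for 0.5866 to horizon, guard not reached → x = (1.3557, -2.4615)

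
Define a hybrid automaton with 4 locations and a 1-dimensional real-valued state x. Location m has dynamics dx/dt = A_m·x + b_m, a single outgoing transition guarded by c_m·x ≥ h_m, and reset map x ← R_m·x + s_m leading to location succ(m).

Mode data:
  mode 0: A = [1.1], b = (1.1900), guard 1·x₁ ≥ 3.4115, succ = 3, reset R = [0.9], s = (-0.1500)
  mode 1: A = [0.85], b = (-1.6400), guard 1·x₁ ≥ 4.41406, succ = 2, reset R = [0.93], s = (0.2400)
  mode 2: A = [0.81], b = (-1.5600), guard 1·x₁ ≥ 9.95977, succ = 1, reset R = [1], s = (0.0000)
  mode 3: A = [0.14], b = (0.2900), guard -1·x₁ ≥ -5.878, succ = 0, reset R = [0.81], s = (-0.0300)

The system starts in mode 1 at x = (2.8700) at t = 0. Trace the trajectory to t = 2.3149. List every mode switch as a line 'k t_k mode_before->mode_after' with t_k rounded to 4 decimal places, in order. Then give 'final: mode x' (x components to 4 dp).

Mode 1: guard c·x = 4.4141 hit at Δt = 1.1428 (t = 1.1428), x⁻ = (4.4141) → reset → x⁺ = (4.3451), jump to mode 2
Mode 2: flow for 1.1721 to horizon, guard not reached → x = (8.1774)

1 1.1428 1->2
final: 2 8.1774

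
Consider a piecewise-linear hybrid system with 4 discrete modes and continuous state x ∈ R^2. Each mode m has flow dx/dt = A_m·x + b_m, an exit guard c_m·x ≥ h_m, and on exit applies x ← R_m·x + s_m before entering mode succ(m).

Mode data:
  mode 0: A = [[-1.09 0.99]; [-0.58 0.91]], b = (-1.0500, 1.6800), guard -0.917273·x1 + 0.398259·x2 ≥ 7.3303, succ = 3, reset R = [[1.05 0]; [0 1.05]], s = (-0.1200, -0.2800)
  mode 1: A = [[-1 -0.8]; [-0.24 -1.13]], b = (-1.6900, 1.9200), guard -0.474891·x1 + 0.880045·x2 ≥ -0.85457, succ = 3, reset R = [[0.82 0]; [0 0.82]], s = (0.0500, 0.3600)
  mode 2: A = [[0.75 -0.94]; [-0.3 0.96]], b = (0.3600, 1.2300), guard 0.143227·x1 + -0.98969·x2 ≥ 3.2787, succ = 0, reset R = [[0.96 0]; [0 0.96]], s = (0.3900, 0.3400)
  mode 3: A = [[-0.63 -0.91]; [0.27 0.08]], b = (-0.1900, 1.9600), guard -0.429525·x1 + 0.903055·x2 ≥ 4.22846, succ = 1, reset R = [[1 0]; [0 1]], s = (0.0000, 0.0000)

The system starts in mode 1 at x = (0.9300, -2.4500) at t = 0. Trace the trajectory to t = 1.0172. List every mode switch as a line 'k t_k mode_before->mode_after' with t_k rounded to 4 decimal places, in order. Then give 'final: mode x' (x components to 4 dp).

Mode 1: guard c·x = -0.8546 hit at Δt = 0.4818 (t = 0.4818), x⁻ = (0.3783, -0.7669) → reset → x⁺ = (0.3602, -0.2689), jump to mode 3
Mode 3: flow for 0.5354 to horizon, guard not reached → x = (0.0427, 0.8267)

1 0.4818 1->3
final: 3 0.0427 0.8267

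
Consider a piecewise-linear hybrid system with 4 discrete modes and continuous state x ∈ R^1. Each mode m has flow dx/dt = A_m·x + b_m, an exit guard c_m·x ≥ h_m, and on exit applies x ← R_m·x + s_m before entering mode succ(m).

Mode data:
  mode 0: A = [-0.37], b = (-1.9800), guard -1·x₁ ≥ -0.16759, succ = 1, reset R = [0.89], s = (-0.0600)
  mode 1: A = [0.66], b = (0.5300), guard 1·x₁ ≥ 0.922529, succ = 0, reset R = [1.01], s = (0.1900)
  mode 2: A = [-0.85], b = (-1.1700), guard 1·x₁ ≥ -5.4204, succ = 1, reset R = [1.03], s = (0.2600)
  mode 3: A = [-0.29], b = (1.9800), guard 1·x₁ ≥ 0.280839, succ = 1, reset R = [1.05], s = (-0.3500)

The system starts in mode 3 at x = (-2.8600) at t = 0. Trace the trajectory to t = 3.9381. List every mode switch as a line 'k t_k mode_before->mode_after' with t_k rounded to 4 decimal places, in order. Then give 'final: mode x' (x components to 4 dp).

1 1.3513 3->1
2 2.6180 1->0
3 3.0490 0->1
final: 1 0.8013

Mode 3: guard c·x = 0.2808 hit at Δt = 1.3513 (t = 1.3513), x⁻ = (0.2808) → reset → x⁺ = (-0.0551), jump to mode 1
Mode 1: guard c·x = 0.9225 hit at Δt = 1.2667 (t = 2.6180), x⁻ = (0.9225) → reset → x⁺ = (1.1218), jump to mode 0
Mode 0: guard c·x = -0.1676 hit at Δt = 0.4310 (t = 3.0490), x⁻ = (0.1676) → reset → x⁺ = (0.0892), jump to mode 1
Mode 1: flow for 0.8891 to horizon, guard not reached → x = (0.8013)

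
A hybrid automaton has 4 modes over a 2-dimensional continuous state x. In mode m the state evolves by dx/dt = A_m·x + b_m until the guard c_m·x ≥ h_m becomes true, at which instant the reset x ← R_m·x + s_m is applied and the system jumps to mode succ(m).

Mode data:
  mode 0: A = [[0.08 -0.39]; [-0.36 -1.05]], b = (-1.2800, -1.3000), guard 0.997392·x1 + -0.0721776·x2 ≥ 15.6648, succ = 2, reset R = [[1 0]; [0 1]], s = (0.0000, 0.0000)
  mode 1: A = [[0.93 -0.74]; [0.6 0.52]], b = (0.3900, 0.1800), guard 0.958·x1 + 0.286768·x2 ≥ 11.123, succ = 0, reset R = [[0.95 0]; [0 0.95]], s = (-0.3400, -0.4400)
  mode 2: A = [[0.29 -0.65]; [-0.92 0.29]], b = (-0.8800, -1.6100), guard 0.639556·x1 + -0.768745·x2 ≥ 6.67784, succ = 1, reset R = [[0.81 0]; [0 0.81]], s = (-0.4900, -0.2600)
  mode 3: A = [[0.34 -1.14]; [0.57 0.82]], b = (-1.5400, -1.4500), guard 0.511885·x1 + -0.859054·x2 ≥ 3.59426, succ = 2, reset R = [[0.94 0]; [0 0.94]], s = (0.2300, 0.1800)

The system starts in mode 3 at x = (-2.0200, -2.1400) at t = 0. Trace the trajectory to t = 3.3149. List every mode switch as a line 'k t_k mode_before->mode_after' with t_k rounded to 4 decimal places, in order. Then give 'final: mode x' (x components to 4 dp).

Mode 3: guard c·x = 3.5943 hit at Δt = 0.5169 (t = 0.5169), x⁻ = (-1.1024, -4.8409) → reset → x⁺ = (-0.8063, -4.3704), jump to mode 2
Mode 2: guard c·x = 6.6778 hit at Δt = 0.8568 (t = 1.3737), x⁻ = (1.6324, -7.3286) → reset → x⁺ = (0.8322, -6.1962), jump to mode 1
Mode 1: guard c·x = 11.1230 hit at Δt = 1.1426 (t = 2.5163), x⁻ = (13.3724, -5.8853) → reset → x⁺ = (12.3637, -6.0310), jump to mode 0
Mode 0: flow for 0.7986 to horizon, guard not reached → x = (14.0271, -5.8997)

1 0.5169 3->2
2 1.3737 2->1
3 2.5163 1->0
final: 0 14.0271 -5.8997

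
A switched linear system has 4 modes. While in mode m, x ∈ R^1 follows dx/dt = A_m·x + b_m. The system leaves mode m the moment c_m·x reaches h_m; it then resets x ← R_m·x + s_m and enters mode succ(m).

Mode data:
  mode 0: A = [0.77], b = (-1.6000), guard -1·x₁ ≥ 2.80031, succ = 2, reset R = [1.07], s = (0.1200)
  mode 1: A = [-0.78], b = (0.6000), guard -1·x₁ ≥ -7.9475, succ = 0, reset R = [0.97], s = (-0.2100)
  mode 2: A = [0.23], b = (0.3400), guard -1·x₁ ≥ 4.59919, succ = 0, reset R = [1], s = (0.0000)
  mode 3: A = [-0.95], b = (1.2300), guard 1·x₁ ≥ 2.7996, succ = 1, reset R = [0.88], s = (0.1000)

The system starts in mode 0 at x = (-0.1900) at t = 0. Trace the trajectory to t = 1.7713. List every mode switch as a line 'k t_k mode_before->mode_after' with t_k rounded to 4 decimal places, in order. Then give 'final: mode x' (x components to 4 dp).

1 0.9947 0->2
final: 2 -3.1497

Mode 0: guard c·x = 2.8003 hit at Δt = 0.9947 (t = 0.9947), x⁻ = (-2.8003) → reset → x⁺ = (-2.8763), jump to mode 2
Mode 2: flow for 0.7766 to horizon, guard not reached → x = (-3.1497)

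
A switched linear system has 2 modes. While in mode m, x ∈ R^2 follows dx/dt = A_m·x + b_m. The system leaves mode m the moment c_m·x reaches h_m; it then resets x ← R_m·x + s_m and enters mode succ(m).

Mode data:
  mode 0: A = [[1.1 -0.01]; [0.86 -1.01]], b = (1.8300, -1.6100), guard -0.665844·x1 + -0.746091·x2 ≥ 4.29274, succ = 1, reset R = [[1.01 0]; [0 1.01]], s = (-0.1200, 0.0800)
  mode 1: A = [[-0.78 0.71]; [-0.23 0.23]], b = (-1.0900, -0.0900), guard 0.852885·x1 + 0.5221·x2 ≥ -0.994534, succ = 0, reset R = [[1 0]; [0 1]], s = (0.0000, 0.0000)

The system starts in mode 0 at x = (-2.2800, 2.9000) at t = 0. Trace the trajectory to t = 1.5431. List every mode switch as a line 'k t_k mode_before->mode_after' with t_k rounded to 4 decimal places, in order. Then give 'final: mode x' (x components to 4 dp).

1 1.2141 0->1
final: 1 -3.9718 -1.9826

Mode 0: guard c·x = 4.2927 hit at Δt = 1.2141 (t = 1.2141), x⁻ = (-4.0211, -2.1650) → reset → x⁺ = (-4.1813, -2.1067), jump to mode 1
Mode 1: flow for 0.3290 to horizon, guard not reached → x = (-3.9718, -1.9826)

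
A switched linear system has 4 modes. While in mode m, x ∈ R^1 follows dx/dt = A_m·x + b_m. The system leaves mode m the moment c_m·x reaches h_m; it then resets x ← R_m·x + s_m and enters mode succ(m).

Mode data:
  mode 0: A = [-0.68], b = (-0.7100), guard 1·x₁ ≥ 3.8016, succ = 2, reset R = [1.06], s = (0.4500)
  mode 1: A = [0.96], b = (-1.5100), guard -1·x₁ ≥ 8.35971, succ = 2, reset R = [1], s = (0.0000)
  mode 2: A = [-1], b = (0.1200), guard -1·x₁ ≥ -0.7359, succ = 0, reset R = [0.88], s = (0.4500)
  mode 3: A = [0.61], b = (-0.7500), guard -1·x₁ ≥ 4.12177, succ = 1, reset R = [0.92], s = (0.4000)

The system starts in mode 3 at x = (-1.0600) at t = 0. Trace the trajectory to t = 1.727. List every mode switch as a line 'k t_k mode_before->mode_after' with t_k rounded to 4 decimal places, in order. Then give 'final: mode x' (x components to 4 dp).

1 1.3918 3->1
final: 1 -5.2767

Mode 3: guard c·x = 4.1218 hit at Δt = 1.3918 (t = 1.3918), x⁻ = (-4.1218) → reset → x⁺ = (-3.3920), jump to mode 1
Mode 1: flow for 0.3352 to horizon, guard not reached → x = (-5.2767)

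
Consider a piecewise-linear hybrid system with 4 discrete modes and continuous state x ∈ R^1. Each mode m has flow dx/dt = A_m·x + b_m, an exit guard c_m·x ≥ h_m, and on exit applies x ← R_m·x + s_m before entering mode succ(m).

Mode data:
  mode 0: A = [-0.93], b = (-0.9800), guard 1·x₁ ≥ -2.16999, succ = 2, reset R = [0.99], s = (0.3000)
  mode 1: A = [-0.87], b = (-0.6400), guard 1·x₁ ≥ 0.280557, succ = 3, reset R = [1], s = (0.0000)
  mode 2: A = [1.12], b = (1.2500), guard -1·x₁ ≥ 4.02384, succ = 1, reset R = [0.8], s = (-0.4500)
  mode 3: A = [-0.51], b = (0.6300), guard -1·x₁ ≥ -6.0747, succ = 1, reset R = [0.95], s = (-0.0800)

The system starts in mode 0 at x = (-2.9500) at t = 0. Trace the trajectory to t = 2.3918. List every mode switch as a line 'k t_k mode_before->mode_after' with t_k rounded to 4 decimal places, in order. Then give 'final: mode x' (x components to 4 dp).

Mode 0: guard c·x = -2.1700 hit at Δt = 0.5698 (t = 0.5698), x⁻ = (-2.1700) → reset → x⁺ = (-1.8483), jump to mode 2
Mode 2: guard c·x = 4.0238 hit at Δt = 1.2313 (t = 1.8011), x⁻ = (-4.0238) → reset → x⁺ = (-3.6691), jump to mode 1
Mode 1: flow for 0.5907 to horizon, guard not reached → x = (-2.4903)

1 0.5698 0->2
2 1.8011 2->1
final: 1 -2.4903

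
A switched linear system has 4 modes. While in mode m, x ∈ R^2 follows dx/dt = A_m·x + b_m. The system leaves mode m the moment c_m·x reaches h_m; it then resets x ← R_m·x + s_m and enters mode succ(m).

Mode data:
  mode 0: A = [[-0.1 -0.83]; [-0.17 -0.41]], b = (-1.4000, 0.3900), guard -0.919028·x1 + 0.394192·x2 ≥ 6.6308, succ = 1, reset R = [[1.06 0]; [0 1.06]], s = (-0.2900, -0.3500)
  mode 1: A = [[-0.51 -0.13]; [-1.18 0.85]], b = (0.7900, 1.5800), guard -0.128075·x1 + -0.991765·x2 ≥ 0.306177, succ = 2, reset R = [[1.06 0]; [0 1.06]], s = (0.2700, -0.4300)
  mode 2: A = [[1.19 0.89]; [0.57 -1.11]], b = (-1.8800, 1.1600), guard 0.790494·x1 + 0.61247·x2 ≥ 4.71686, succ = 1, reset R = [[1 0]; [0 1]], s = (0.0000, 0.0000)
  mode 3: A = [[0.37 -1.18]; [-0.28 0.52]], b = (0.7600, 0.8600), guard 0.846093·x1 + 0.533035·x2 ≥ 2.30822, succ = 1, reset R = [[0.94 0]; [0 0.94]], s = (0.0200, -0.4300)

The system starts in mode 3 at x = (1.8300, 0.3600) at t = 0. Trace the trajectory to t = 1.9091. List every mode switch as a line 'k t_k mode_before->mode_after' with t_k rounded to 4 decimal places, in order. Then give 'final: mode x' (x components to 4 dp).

Mode 3: guard c·x = 2.3082 hit at Δt = 0.5251 (t = 0.5251), x⁻ = (2.3237, 0.6420) → reset → x⁺ = (2.2042, 0.1735), jump to mode 1
Mode 1: guard c·x = 0.3062 hit at Δt = 0.7097 (t = 1.2348), x⁻ = (2.0204, -0.5696) → reset → x⁺ = (2.4117, -1.0338), jump to mode 2
Mode 2: flow for 0.6743 to horizon, guard not reached → x = (3.2990, 0.8087)

1 0.5251 3->1
2 1.2348 1->2
final: 2 3.2990 0.8087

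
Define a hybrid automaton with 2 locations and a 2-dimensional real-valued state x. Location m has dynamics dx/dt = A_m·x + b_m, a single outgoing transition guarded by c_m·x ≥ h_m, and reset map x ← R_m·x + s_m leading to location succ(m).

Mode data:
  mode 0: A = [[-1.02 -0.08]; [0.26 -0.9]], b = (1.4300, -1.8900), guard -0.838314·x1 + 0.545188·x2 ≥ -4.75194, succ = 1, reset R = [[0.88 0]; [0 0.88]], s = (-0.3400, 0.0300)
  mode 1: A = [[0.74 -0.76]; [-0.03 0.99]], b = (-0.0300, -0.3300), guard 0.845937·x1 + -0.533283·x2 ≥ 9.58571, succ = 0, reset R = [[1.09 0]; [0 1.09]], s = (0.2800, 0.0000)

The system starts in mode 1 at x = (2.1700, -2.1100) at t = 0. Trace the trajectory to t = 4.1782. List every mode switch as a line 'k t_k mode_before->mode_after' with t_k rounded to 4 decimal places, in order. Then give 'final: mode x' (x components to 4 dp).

1 0.9083 1->0
2 2.0173 0->1
3 2.7548 1->0
4 3.8462 0->1
final: 1 4.8717 -3.1420

Mode 1: guard c·x = 9.5857 hit at Δt = 0.9083 (t = 0.9083), x⁻ = (7.6446, -5.8485) → reset → x⁺ = (8.6126, -6.3748), jump to mode 0
Mode 0: guard c·x = -4.7519 hit at Δt = 1.1090 (t = 2.0173), x⁻ = (3.9299, -2.6734) → reset → x⁺ = (3.1183, -2.3226), jump to mode 1
Mode 1: guard c·x = 9.5857 hit at Δt = 0.7375 (t = 2.7548), x⁻ = (7.9662, -5.3383) → reset → x⁺ = (8.9631, -5.8188), jump to mode 0
Mode 0: guard c·x = -4.7519 hit at Δt = 1.0914 (t = 3.8462), x⁻ = (4.0685, -2.4602) → reset → x⁺ = (3.2403, -2.1350), jump to mode 1
Mode 1: flow for 0.3320 to horizon, guard not reached → x = (4.8717, -3.1420)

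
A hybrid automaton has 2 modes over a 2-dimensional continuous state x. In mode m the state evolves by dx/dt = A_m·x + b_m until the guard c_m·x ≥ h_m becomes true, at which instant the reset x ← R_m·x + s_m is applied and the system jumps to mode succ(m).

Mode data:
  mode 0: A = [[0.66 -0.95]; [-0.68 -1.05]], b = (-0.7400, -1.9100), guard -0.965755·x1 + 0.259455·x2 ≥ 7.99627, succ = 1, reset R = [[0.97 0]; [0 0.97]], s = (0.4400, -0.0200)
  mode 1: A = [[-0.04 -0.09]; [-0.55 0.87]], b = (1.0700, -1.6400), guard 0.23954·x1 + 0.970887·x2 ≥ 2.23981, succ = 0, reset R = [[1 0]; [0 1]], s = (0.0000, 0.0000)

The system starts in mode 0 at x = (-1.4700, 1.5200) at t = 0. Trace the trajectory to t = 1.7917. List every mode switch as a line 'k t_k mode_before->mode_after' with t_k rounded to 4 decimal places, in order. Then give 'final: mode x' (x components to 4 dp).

1 1.4553 0->1
final: 1 -6.8261 2.6962

Mode 0: guard c·x = 7.9963 hit at Δt = 1.4553 (t = 1.4553), x⁻ = (-7.8968, 1.4257) → reset → x⁺ = (-7.2199, 1.3629), jump to mode 1
Mode 1: flow for 0.3364 to horizon, guard not reached → x = (-6.8261, 2.6962)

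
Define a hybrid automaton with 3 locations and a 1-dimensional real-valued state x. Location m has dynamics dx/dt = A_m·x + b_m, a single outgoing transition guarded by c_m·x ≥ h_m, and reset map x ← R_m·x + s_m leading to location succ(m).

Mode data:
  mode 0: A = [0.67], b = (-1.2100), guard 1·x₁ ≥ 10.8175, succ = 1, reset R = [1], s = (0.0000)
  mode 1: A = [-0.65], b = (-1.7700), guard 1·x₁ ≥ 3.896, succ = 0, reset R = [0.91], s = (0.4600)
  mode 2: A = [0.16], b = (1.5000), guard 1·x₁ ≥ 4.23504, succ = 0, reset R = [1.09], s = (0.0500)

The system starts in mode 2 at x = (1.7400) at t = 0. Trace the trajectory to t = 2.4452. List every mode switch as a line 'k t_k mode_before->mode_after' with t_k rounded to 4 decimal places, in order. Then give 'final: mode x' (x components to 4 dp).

1 1.2657 2->0
final: 0 8.1098

Mode 2: guard c·x = 4.2350 hit at Δt = 1.2657 (t = 1.2657), x⁻ = (4.2350) → reset → x⁺ = (4.6662), jump to mode 0
Mode 0: flow for 1.1795 to horizon, guard not reached → x = (8.1098)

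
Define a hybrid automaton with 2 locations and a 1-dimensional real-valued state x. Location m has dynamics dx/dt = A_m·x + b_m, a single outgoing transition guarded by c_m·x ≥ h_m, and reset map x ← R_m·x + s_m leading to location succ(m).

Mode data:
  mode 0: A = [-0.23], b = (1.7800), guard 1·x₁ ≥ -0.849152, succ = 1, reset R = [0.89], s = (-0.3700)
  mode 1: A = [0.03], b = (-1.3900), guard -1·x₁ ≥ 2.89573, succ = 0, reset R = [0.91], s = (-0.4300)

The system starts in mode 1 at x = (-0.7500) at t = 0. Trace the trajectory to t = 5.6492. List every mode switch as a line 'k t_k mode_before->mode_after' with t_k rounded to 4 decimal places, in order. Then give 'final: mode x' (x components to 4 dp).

Mode 1: guard c·x = 2.8957 hit at Δt = 1.4855 (t = 1.4855), x⁻ = (-2.8957) → reset → x⁺ = (-3.0651), jump to mode 0
Mode 0: guard c·x = -0.8492 hit at Δt = 0.9980 (t = 2.4835), x⁻ = (-0.8492) → reset → x⁺ = (-1.1257), jump to mode 1
Mode 1: guard c·x = 2.8957 hit at Δt = 1.2205 (t = 3.7040), x⁻ = (-2.8957) → reset → x⁺ = (-3.0651), jump to mode 0
Mode 0: guard c·x = -0.8492 hit at Δt = 0.9980 (t = 4.7021), x⁻ = (-0.8492) → reset → x⁺ = (-1.1257), jump to mode 1
Mode 1: flow for 0.9471 to horizon, guard not reached → x = (-2.4936)

1 1.4855 1->0
2 2.4835 0->1
3 3.7040 1->0
4 4.7021 0->1
final: 1 -2.4936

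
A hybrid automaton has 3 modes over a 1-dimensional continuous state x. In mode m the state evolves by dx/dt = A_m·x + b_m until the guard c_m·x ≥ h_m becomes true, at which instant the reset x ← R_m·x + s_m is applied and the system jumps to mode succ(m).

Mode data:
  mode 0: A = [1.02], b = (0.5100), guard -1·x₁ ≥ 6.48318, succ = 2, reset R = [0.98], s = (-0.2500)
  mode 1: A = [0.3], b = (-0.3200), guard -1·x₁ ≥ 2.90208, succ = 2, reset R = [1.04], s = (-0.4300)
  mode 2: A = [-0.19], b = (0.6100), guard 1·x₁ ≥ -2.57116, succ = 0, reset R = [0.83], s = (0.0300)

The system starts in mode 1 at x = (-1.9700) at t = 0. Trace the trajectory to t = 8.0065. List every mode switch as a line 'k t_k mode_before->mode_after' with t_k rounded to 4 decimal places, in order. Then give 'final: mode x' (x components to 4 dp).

Mode 1: guard c·x = 2.9021 hit at Δt = 0.8923 (t = 0.8923), x⁻ = (-2.9021) → reset → x⁺ = (-3.4482), jump to mode 2
Mode 2: guard c·x = -2.5712 hit at Δt = 0.7433 (t = 1.6356), x⁻ = (-2.5712) → reset → x⁺ = (-2.1041), jump to mode 0
Mode 0: guard c·x = 6.4832 hit at Δt = 1.2906 (t = 2.9262), x⁻ = (-6.4832) → reset → x⁺ = (-6.6035), jump to mode 2
Mode 2: guard c·x = -2.5712 hit at Δt = 2.7848 (t = 5.7110), x⁻ = (-2.5712) → reset → x⁺ = (-2.1041), jump to mode 0
Mode 0: guard c·x = 6.4832 hit at Δt = 1.2906 (t = 7.0016), x⁻ = (-6.4832) → reset → x⁺ = (-6.6035), jump to mode 2
Mode 2: flow for 1.0049 to horizon, guard not reached → x = (-4.8978)

1 0.8923 1->2
2 1.6356 2->0
3 2.9262 0->2
4 5.7110 2->0
5 7.0016 0->2
final: 2 -4.8978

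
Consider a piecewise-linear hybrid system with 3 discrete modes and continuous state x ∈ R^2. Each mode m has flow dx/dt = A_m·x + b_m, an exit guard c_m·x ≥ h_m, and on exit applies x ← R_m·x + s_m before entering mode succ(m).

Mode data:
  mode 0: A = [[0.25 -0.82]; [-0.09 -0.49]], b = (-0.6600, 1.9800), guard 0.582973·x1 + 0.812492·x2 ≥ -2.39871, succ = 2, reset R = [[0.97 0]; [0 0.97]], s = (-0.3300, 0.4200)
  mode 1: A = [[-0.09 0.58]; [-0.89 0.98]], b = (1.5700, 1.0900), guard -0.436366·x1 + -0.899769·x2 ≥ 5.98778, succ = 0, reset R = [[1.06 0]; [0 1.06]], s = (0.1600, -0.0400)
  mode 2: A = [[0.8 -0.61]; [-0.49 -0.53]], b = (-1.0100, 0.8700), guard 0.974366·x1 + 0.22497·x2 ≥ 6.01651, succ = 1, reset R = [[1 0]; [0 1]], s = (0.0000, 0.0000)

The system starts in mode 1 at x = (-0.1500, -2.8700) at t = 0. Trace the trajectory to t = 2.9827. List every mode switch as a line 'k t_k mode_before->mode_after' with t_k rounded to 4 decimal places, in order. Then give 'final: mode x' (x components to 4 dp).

1 1.2166 1->0
2 1.8398 0->2
final: 2 2.6214 -1.7101

Mode 1: guard c·x = 5.9878 hit at Δt = 1.2166 (t = 1.2166), x⁻ = (-1.1844, -6.0804) → reset → x⁺ = (-1.0954, -6.4852), jump to mode 0
Mode 0: guard c·x = -2.3987 hit at Δt = 0.6232 (t = 1.8398), x⁻ = (1.0724, -3.7217) → reset → x⁺ = (0.7102, -3.1901), jump to mode 2
Mode 2: flow for 1.1429 to horizon, guard not reached → x = (2.6214, -1.7101)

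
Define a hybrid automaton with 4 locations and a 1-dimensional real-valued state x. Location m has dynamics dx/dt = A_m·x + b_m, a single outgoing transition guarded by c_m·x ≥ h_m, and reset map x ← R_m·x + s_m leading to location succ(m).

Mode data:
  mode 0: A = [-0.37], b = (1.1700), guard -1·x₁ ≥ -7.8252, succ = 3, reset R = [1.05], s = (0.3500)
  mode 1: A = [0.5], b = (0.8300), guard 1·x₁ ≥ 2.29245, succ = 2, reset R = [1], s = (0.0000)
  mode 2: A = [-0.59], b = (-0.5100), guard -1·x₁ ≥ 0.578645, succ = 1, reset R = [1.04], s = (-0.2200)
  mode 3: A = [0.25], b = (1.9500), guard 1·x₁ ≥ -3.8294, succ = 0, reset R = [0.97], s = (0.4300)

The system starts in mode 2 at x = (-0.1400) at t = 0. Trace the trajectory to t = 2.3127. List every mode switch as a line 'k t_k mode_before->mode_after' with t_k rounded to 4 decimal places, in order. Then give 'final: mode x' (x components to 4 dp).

1 1.5766 2->1
final: 1 -0.4489

Mode 2: guard c·x = 0.5786 hit at Δt = 1.5766 (t = 1.5766), x⁻ = (-0.5786) → reset → x⁺ = (-0.8218), jump to mode 1
Mode 1: flow for 0.7361 to horizon, guard not reached → x = (-0.4489)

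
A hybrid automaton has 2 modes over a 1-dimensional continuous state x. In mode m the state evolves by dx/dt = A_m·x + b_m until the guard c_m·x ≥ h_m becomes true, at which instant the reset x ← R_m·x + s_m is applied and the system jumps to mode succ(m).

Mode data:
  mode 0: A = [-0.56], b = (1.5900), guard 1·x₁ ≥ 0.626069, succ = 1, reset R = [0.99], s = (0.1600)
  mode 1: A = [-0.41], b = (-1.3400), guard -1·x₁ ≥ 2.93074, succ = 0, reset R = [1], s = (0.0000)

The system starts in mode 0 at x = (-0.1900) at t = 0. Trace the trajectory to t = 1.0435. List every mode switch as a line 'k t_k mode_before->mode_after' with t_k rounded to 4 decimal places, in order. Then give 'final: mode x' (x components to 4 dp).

1 0.5605 0->1
final: 1 0.0525

Mode 0: guard c·x = 0.6261 hit at Δt = 0.5605 (t = 0.5605), x⁻ = (0.6261) → reset → x⁺ = (0.7798), jump to mode 1
Mode 1: flow for 0.4830 to horizon, guard not reached → x = (0.0525)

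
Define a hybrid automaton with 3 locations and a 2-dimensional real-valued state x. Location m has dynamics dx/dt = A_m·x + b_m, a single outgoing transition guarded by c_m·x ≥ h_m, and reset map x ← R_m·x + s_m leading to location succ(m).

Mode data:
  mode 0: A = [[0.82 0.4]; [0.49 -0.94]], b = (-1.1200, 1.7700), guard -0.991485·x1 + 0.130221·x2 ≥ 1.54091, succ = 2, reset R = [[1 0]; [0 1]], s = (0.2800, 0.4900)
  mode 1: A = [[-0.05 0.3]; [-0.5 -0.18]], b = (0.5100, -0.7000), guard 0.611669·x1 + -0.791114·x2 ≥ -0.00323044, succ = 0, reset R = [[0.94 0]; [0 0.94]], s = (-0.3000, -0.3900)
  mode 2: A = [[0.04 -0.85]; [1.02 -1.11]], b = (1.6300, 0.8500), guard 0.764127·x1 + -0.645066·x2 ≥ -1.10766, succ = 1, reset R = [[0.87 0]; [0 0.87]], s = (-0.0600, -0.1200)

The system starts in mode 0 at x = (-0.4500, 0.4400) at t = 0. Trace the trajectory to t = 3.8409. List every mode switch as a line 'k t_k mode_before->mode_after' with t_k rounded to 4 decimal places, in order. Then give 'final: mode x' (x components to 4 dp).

Mode 0: guard c·x = 1.5409 hit at Δt = 0.6234 (t = 0.6234), x⁻ = (-1.4415, 0.8579) → reset → x⁺ = (-1.1615, 1.3479), jump to mode 2
Mode 2: guard c·x = -1.1077 hit at Δt = 0.4642 (t = 1.0876), x⁻ = (-0.8209, 0.7447) → reset → x⁺ = (-0.7742, 0.5279), jump to mode 1
Mode 1: guard c·x = -0.0032 hit at Δt = 1.1166 (t = 2.2042), x⁻ = (-0.0979, -0.0716) → reset → x⁺ = (-0.3920, -0.4573), jump to mode 0
Mode 0: guard c·x = 1.5409 hit at Δt = 0.5964 (t = 2.8007), x⁻ = (-1.5109, 0.3293) → reset → x⁺ = (-1.2309, 0.8193), jump to mode 2
Mode 2: guard c·x = -1.1077 hit at Δt = 0.2513 (t = 3.0520), x⁻ = (-0.9772, 0.5595) → reset → x⁺ = (-0.9102, 0.3668), jump to mode 1
Mode 1: flow for 0.7889 to horizon, guard not reached → x = (-0.4302, 0.0448)

1 0.6234 0->2
2 1.0876 2->1
3 2.2042 1->0
4 2.8007 0->2
5 3.0520 2->1
final: 1 -0.4302 0.0448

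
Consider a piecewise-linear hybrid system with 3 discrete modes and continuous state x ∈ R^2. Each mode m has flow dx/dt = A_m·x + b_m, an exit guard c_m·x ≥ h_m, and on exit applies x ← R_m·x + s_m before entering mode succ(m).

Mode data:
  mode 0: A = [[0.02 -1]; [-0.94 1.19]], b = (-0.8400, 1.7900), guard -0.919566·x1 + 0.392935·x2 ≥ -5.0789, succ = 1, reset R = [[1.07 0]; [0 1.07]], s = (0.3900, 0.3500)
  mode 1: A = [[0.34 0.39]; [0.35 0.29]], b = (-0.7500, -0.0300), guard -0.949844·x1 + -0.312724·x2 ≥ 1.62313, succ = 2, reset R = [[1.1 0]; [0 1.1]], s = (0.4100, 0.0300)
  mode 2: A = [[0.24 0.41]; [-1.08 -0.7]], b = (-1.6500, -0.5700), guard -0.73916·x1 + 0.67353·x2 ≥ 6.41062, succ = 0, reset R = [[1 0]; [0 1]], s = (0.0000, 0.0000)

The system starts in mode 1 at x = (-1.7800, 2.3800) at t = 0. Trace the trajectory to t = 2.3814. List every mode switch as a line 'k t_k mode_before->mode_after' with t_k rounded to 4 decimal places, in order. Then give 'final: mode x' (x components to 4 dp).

Mode 1: guard c·x = 1.6231 hit at Δt = 1.2557 (t = 1.2557), x⁻ = (-2.4600, 2.2816) → reset → x⁺ = (-2.2960, 2.5398), jump to mode 2
Mode 2: flow for 1.1257 to horizon, guard not reached → x = (-3.6529, 3.2866)

1 1.2557 1->2
final: 2 -3.6529 3.2866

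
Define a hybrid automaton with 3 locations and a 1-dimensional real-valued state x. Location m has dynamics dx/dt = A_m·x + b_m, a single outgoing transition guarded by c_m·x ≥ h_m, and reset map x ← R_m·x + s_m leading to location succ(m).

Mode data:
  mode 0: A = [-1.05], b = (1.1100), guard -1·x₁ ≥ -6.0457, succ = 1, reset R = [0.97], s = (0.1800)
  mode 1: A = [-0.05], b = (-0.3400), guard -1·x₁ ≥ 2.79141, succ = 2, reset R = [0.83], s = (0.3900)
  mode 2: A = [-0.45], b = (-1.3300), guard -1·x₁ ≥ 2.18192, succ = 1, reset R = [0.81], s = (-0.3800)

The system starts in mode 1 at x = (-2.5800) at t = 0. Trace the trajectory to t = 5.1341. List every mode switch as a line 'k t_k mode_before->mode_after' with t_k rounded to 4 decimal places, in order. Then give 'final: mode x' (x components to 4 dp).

1 1.0279 1->2
2 1.6611 2->1
3 4.6410 1->2
final: 2 -2.1316

Mode 1: guard c·x = 2.7914 hit at Δt = 1.0279 (t = 1.0279), x⁻ = (-2.7914) → reset → x⁺ = (-1.9269), jump to mode 2
Mode 2: guard c·x = 2.1819 hit at Δt = 0.6332 (t = 1.6611), x⁻ = (-2.1819) → reset → x⁺ = (-2.1474), jump to mode 1
Mode 1: guard c·x = 2.7914 hit at Δt = 2.9799 (t = 4.6410), x⁻ = (-2.7914) → reset → x⁺ = (-1.9269), jump to mode 2
Mode 2: flow for 0.4931 to horizon, guard not reached → x = (-2.1316)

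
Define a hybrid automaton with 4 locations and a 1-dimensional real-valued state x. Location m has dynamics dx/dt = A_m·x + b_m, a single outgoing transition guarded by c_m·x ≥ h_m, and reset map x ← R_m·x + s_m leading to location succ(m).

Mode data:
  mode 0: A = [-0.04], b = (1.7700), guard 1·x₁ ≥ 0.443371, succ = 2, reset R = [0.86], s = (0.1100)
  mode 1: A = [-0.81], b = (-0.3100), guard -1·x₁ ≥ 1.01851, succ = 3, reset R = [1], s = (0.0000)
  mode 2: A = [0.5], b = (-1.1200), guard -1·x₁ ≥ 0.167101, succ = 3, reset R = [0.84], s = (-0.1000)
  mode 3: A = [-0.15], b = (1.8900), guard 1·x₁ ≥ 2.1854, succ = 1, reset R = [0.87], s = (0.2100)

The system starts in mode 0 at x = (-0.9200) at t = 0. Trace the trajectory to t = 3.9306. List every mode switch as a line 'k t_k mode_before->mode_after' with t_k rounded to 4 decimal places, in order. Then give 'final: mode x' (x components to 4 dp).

Mode 0: guard c·x = 0.4434 hit at Δt = 0.7662 (t = 0.7662), x⁻ = (0.4434) → reset → x⁺ = (0.4913), jump to mode 2
Mode 2: guard c·x = 0.1671 hit at Δt = 0.6391 (t = 1.4053), x⁻ = (-0.1671) → reset → x⁺ = (-0.2404), jump to mode 3
Mode 3: guard c·x = 2.1854 hit at Δt = 1.3959 (t = 2.8012), x⁻ = (2.1854) → reset → x⁺ = (2.1113), jump to mode 1
Mode 1: flow for 1.1294 to horizon, guard not reached → x = (0.6164)

1 0.7662 0->2
2 1.4053 2->3
3 2.8012 3->1
final: 1 0.6164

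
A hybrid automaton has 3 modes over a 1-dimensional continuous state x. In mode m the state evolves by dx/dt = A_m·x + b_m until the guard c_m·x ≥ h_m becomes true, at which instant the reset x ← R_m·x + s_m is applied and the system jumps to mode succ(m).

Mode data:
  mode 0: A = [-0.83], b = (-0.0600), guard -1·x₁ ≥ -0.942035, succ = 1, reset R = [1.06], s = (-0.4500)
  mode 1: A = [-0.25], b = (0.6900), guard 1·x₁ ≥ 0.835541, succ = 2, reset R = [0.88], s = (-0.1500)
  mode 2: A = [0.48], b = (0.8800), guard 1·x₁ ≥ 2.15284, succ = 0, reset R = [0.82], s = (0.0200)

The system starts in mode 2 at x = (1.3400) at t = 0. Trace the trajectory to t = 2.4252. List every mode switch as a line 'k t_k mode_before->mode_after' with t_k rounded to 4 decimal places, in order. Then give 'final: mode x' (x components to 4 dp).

Mode 2: guard c·x = 2.1528 hit at Δt = 0.4751 (t = 0.4751), x⁻ = (2.1528) → reset → x⁺ = (1.7853), jump to mode 0
Mode 0: guard c·x = -0.9420 hit at Δt = 0.7290 (t = 1.2041), x⁻ = (0.9420) → reset → x⁺ = (0.5486), jump to mode 1
Mode 1: guard c·x = 0.8355 hit at Δt = 0.5560 (t = 1.7601), x⁻ = (0.8355) → reset → x⁺ = (0.5853), jump to mode 2
Mode 2: flow for 0.6651 to horizon, guard not reached → x = (1.4949)

1 0.4751 2->0
2 1.2041 0->1
3 1.7601 1->2
final: 2 1.4949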